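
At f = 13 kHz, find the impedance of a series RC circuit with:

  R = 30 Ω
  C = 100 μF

Step 1 — Angular frequency: ω = 2π·f = 2π·1.3e+04 = 8.168e+04 rad/s.
Step 2 — Component impedances:
  R: Z = R = 30 Ω
  C: Z = 1/(jωC) = -j/(ω·C) = 0 - j0.1224 Ω
Step 3 — Series combination: Z_total = R + C = 30 - j0.1224 Ω = 30∠-0.2° Ω.

Z = 30 - j0.1224 Ω = 30∠-0.2° Ω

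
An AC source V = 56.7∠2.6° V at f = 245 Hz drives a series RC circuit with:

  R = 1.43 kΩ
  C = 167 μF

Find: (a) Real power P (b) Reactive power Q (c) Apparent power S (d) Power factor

Step 1 — Angular frequency: ω = 2π·f = 2π·245 = 1539 rad/s.
Step 2 — Component impedances:
  R: Z = R = 1430 Ω
  C: Z = 1/(jωC) = -j/(ω·C) = 0 - j3.89 Ω
Step 3 — Series combination: Z_total = R + C = 1430 - j3.89 Ω = 1430∠-0.2° Ω.
Step 4 — Source phasor: V = 56.7∠2.6° V = 56.64 + j2.572 V.
Step 5 — Current: I = V / Z = 0.0396 + j0.001906 A = 0.03965∠2.8° A.
Step 6 — Complex power: S = V·I* = 2.248 - j0.006115 VA.
Step 7 — Real power: P = Re(S) = 2.248 W.
Step 8 — Reactive power: Q = Im(S) = -0.006115 VAR.
Step 9 — Apparent power: |S| = 2.248 VA.
Step 10 — Power factor: PF = P/|S| = 1 (leading).

(a) P = 2.248 W  (b) Q = -0.006115 VAR  (c) S = 2.248 VA  (d) PF = 1 (leading)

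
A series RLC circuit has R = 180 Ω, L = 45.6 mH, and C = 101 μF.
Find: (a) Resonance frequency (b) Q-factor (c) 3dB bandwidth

Step 1 — Resonance: ω₀ = 1/√(LC) = 1/√(0.0456·0.000101) = 466 rad/s.
Step 2 — f₀ = ω₀/(2π) = 74.16 Hz.
Step 3 — Series Q: Q = ω₀L/R = 466·0.0456/180 = 0.118.
Step 4 — Bandwidth: Δω = ω₀/Q = 3947 rad/s; BW = Δω/(2π) = 628.2 Hz.

(a) f₀ = 74.16 Hz  (b) Q = 0.118  (c) BW = 628.2 Hz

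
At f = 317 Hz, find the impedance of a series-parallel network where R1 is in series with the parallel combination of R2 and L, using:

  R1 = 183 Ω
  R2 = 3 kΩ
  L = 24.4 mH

Step 1 — Angular frequency: ω = 2π·f = 2π·317 = 1992 rad/s.
Step 2 — Component impedances:
  R1: Z = R = 183 Ω
  R2: Z = R = 3000 Ω
  L: Z = jωL = j·1992·0.0244 = 0 + j48.6 Ω
Step 3 — Parallel branch: R2 || L = 1/(1/R2 + 1/L) = 0.7871 + j48.59 Ω.
Step 4 — Series with R1: Z_total = R1 + (R2 || L) = 183.8 + j48.59 Ω = 190.1∠14.8° Ω.

Z = 183.8 + j48.59 Ω = 190.1∠14.8° Ω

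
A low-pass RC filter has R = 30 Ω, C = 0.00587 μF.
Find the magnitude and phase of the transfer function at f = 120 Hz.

Step 1 — Angular frequency: ω = 2π·120 = 754 rad/s.
Step 2 — Transfer function: H(jω) = 1/(1 + jωRC).
Step 3 — Denominator: 1 + jωRC = 1 + j·754·30·5.87e-09 = 1 + j0.0001328.
Step 4 — H = 1 - j0.0001328.
Step 5 — Magnitude: |H| = 1 (-0.0 dB); phase: φ = -0.0°.

|H| = 1 (-0.0 dB), φ = -0.0°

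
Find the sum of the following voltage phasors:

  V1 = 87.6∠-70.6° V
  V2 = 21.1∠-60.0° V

Step 1 — Convert each phasor to rectangular form:
  V1 = 87.6·(cos(-70.6°) + j·sin(-70.6°)) = 29.1 - j82.63 V
  V2 = 21.1·(cos(-60.0°) + j·sin(-60.0°)) = 10.55 - j18.27 V
Step 2 — Sum components: V_total = 39.65 - j100.9 V.
Step 3 — Convert to polar: |V_total| = 108.4 V, ∠V_total = -68.5°.

V_total = 108.4∠-68.5° V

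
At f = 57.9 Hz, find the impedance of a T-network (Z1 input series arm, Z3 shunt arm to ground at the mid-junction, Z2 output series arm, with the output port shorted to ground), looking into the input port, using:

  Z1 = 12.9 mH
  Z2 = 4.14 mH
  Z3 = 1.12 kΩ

Step 1 — Angular frequency: ω = 2π·f = 2π·57.9 = 363.8 rad/s.
Step 2 — Component impedances:
  Z1: Z = jωL = j·363.8·0.0129 = 0 + j4.693 Ω
  Z2: Z = jωL = j·363.8·0.00414 = 0 + j1.506 Ω
  Z3: Z = R = 1120 Ω
Step 3 — With the output port shorted to ground, the output series arm Z2 runs from the junction to ground; the shunt arm Z3 also runs from the junction to ground. They appear in parallel: Z3 || Z2 = 0.002025 + j1.506 Ω.
Step 4 — Series with input arm Z1: Z_in = Z1 + (Z3 || Z2) = 0.002025 + j6.199 Ω = 6.199∠90.0° Ω.

Z = 0.002025 + j6.199 Ω = 6.199∠90.0° Ω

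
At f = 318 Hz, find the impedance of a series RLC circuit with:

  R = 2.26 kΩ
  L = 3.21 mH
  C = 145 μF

Step 1 — Angular frequency: ω = 2π·f = 2π·318 = 1998 rad/s.
Step 2 — Component impedances:
  R: Z = R = 2260 Ω
  L: Z = jωL = j·1998·0.00321 = 0 + j6.414 Ω
  C: Z = 1/(jωC) = -j/(ω·C) = 0 - j3.452 Ω
Step 3 — Series combination: Z_total = R + L + C = 2260 + j2.962 Ω = 2260∠0.1° Ω.

Z = 2260 + j2.962 Ω = 2260∠0.1° Ω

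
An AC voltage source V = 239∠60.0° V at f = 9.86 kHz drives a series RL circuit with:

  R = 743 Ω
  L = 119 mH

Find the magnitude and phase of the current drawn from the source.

Step 1 — Angular frequency: ω = 2π·f = 2π·9860 = 6.195e+04 rad/s.
Step 2 — Component impedances:
  R: Z = R = 743 Ω
  L: Z = jωL = j·6.195e+04·0.119 = 0 + j7372 Ω
Step 3 — Series combination: Z_total = R + L = 743 + j7372 Ω = 7410∠84.2° Ω.
Step 4 — Source phasor: V = 239∠60.0° V = 119.5 + j207 V.
Step 5 — Ohm's law: I = V / Z_total = (119.5 + j207) / (743 + j7372) = 0.02941 - j0.01325 A.
Step 6 — Convert to polar: |I| = 0.03226 A, ∠I = -24.2°.

I = 0.03226∠-24.2° A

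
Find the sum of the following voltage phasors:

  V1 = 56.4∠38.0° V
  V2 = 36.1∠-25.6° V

Step 1 — Convert each phasor to rectangular form:
  V1 = 56.4·(cos(38.0°) + j·sin(38.0°)) = 44.44 + j34.72 V
  V2 = 36.1·(cos(-25.6°) + j·sin(-25.6°)) = 32.56 - j15.6 V
Step 2 — Sum components: V_total = 77 + j19.13 V.
Step 3 — Convert to polar: |V_total| = 79.34 V, ∠V_total = 13.9°.

V_total = 79.34∠13.9° V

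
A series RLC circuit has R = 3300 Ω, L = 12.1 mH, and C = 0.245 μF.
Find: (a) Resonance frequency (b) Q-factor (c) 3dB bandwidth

Step 1 — Resonance condition Im(Z)=0 gives ω₀ = 1/√(LC).
Step 2 — ω₀ = 1/√(0.0121·2.45e-07) = 1.837e+04 rad/s.
Step 3 — f₀ = ω₀/(2π) = 2923 Hz.
Step 4 — Series Q: Q = ω₀L/R = 1.837e+04·0.0121/3300 = 0.06734.
Step 5 — 3dB bandwidth: Δω = ω₀/Q = 2.727e+05 rad/s; BW = Δω/(2π) = 4.341e+04 Hz.

(a) f₀ = 2923 Hz  (b) Q = 0.06734  (c) BW = 4.341e+04 Hz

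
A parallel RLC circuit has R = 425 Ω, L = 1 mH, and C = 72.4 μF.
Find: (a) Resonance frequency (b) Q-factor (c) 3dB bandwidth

Step 1 — Resonance: ω₀ = 1/√(LC) = 1/√(0.001·7.24e-05) = 3716 rad/s.
Step 2 — f₀ = ω₀/(2π) = 591.5 Hz.
Step 3 — Parallel Q: Q = R/(ω₀L) = 425/(3716·0.001) = 114.4.
Step 4 — Bandwidth: Δω = ω₀/Q = 32.5 rad/s; BW = Δω/(2π) = 5.172 Hz.

(a) f₀ = 591.5 Hz  (b) Q = 114.4  (c) BW = 5.172 Hz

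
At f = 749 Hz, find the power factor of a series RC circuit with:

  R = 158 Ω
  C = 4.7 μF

Step 1 — Angular frequency: ω = 2π·f = 2π·749 = 4706 rad/s.
Step 2 — Component impedances:
  R: Z = R = 158 Ω
  C: Z = 1/(jωC) = -j/(ω·C) = 0 - j45.21 Ω
Step 3 — Series combination: Z_total = R + C = 158 - j45.21 Ω = 164.3∠-16.0° Ω.
Step 4 — Power factor: PF = cos(φ) = Re(Z)/|Z| = 158/164.34 = 0.9614.
Step 5 — Type: Im(Z) = -45.21 ⇒ leading (phase φ = -16.0°).

PF = 0.9614 (leading, φ = -16.0°)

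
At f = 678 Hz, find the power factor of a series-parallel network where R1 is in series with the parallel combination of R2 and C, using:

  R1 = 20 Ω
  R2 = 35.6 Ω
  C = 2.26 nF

Step 1 — Angular frequency: ω = 2π·f = 2π·678 = 4260 rad/s.
Step 2 — Component impedances:
  R1: Z = R = 20 Ω
  R2: Z = R = 35.6 Ω
  C: Z = 1/(jωC) = -j/(ω·C) = 0 - j1.039e+05 Ω
Step 3 — Parallel branch: R2 || C = 1/(1/R2 + 1/C) = 35.6 - j0.0122 Ω.
Step 4 — Series with R1: Z_total = R1 + (R2 || C) = 55.6 - j0.0122 Ω = 55.6∠-0.0° Ω.
Step 5 — Power factor: PF = cos(φ) = Re(Z)/|Z| = 55.6/55.6 = 1.
Step 6 — Type: Im(Z) = -0.0122 ⇒ leading (phase φ = -0.0°).

PF = 1 (leading, φ = -0.0°)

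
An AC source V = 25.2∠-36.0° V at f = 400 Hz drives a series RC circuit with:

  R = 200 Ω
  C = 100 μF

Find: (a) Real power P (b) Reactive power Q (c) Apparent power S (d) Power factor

Step 1 — Angular frequency: ω = 2π·f = 2π·400 = 2513 rad/s.
Step 2 — Component impedances:
  R: Z = R = 200 Ω
  C: Z = 1/(jωC) = -j/(ω·C) = 0 - j3.979 Ω
Step 3 — Series combination: Z_total = R + C = 200 - j3.979 Ω = 200∠-1.1° Ω.
Step 4 — Source phasor: V = 25.2∠-36.0° V = 20.39 - j14.81 V.
Step 5 — Current: I = V / Z = 0.1034 - j0.072 A = 0.126∠-34.9° A.
Step 6 — Complex power: S = V·I* = 3.174 - j0.06314 VA.
Step 7 — Real power: P = Re(S) = 3.174 W.
Step 8 — Reactive power: Q = Im(S) = -0.06314 VAR.
Step 9 — Apparent power: |S| = 3.175 VA.
Step 10 — Power factor: PF = P/|S| = 0.9998 (leading).

(a) P = 3.174 W  (b) Q = -0.06314 VAR  (c) S = 3.175 VA  (d) PF = 0.9998 (leading)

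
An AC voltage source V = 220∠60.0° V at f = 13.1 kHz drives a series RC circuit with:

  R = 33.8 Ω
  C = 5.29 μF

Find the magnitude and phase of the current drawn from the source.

Step 1 — Angular frequency: ω = 2π·f = 2π·1.31e+04 = 8.231e+04 rad/s.
Step 2 — Component impedances:
  R: Z = R = 33.8 Ω
  C: Z = 1/(jωC) = -j/(ω·C) = 0 - j2.297 Ω
Step 3 — Series combination: Z_total = R + C = 33.8 - j2.297 Ω = 33.88∠-3.9° Ω.
Step 4 — Source phasor: V = 220∠60.0° V = 110 + j190.5 V.
Step 5 — Ohm's law: I = V / Z_total = (110 + j190.5) / (33.8 - j2.297) = 2.858 + j5.831 A.
Step 6 — Convert to polar: |I| = 6.494 A, ∠I = 63.9°.

I = 6.494∠63.9° A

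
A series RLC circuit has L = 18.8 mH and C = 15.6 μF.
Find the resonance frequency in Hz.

Step 1 — Resonance condition Im(Z)=0 gives ω₀ = 1/√(LC).
Step 2 — ω₀ = 1/√(0.0188·1.56e-05) = 1847 rad/s.
Step 3 — f₀ = ω₀/(2π) = 293.9 Hz.

f₀ = 293.9 Hz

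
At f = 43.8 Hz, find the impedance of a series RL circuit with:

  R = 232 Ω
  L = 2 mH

Step 1 — Angular frequency: ω = 2π·f = 2π·43.8 = 275.2 rad/s.
Step 2 — Component impedances:
  R: Z = R = 232 Ω
  L: Z = jωL = j·275.2·0.002 = 0 + j0.5504 Ω
Step 3 — Series combination: Z_total = R + L = 232 + j0.5504 Ω = 232∠0.1° Ω.

Z = 232 + j0.5504 Ω = 232∠0.1° Ω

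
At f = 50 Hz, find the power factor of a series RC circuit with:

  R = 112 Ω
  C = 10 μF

Step 1 — Angular frequency: ω = 2π·f = 2π·50 = 314.2 rad/s.
Step 2 — Component impedances:
  R: Z = R = 112 Ω
  C: Z = 1/(jωC) = -j/(ω·C) = 0 - j318.3 Ω
Step 3 — Series combination: Z_total = R + C = 112 - j318.3 Ω = 337.4∠-70.6° Ω.
Step 4 — Power factor: PF = cos(φ) = Re(Z)/|Z| = 112/337.44 = 0.3319.
Step 5 — Type: Im(Z) = -318.3 ⇒ leading (phase φ = -70.6°).

PF = 0.3319 (leading, φ = -70.6°)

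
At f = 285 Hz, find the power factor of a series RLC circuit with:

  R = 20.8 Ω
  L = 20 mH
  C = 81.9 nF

Step 1 — Angular frequency: ω = 2π·f = 2π·285 = 1791 rad/s.
Step 2 — Component impedances:
  R: Z = R = 20.8 Ω
  L: Z = jωL = j·1791·0.02 = 0 + j35.81 Ω
  C: Z = 1/(jωC) = -j/(ω·C) = 0 - j6819 Ω
Step 3 — Series combination: Z_total = R + L + C = 20.8 - j6783 Ω = 6783∠-89.8° Ω.
Step 4 — Power factor: PF = cos(φ) = Re(Z)/|Z| = 20.8/6782.8 = 0.003067.
Step 5 — Type: Im(Z) = -6783 ⇒ leading (phase φ = -89.8°).

PF = 0.003067 (leading, φ = -89.8°)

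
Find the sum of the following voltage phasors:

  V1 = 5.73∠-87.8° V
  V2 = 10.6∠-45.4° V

Step 1 — Convert each phasor to rectangular form:
  V1 = 5.73·(cos(-87.8°) + j·sin(-87.8°)) = 0.22 - j5.726 V
  V2 = 10.6·(cos(-45.4°) + j·sin(-45.4°)) = 7.443 - j7.547 V
Step 2 — Sum components: V_total = 7.663 - j13.27 V.
Step 3 — Convert to polar: |V_total| = 15.33 V, ∠V_total = -60.0°.

V_total = 15.33∠-60.0° V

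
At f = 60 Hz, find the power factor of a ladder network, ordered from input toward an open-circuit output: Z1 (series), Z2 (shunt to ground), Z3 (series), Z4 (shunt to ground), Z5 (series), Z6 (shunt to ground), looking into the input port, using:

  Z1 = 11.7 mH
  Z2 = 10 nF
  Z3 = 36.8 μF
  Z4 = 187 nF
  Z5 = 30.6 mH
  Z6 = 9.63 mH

Step 1 — Angular frequency: ω = 2π·f = 2π·60 = 377 rad/s.
Step 2 — Component impedances:
  Z1: Z = jωL = j·377·0.0117 = 0 + j4.411 Ω
  Z2: Z = 1/(jωC) = -j/(ω·C) = 0 - j2.653e+05 Ω
  Z3: Z = 1/(jωC) = -j/(ω·C) = 0 - j72.08 Ω
  Z4: Z = 1/(jωC) = -j/(ω·C) = 0 - j1.418e+04 Ω
  Z5: Z = jωL = j·377·0.0306 = 0 + j11.54 Ω
  Z6: Z = jωL = j·377·0.00963 = 0 + j3.63 Ω
Step 3 — Ladder network (open output): work backward from the far end, alternating series and parallel combinations. Z_in = 0 - j52.48 Ω = 52.48∠-90.0° Ω.
Step 4 — Power factor: PF = cos(φ) = Re(Z)/|Z| = 0/52.48 = 0.
Step 5 — Type: Im(Z) = -52.48 ⇒ leading (phase φ = -90.0°).

PF = 0 (leading, φ = -90.0°)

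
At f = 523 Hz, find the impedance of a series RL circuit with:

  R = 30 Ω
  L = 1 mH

Step 1 — Angular frequency: ω = 2π·f = 2π·523 = 3286 rad/s.
Step 2 — Component impedances:
  R: Z = R = 30 Ω
  L: Z = jωL = j·3286·0.001 = 0 + j3.286 Ω
Step 3 — Series combination: Z_total = R + L = 30 + j3.286 Ω = 30.18∠6.3° Ω.

Z = 30 + j3.286 Ω = 30.18∠6.3° Ω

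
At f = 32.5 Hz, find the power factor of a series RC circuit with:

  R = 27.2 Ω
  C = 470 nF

Step 1 — Angular frequency: ω = 2π·f = 2π·32.5 = 204.2 rad/s.
Step 2 — Component impedances:
  R: Z = R = 27.2 Ω
  C: Z = 1/(jωC) = -j/(ω·C) = 0 - j1.042e+04 Ω
Step 3 — Series combination: Z_total = R + C = 27.2 - j1.042e+04 Ω = 1.042e+04∠-89.9° Ω.
Step 4 — Power factor: PF = cos(φ) = Re(Z)/|Z| = 27.2/10419 = 0.002611.
Step 5 — Type: Im(Z) = -1.042e+04 ⇒ leading (phase φ = -89.9°).

PF = 0.002611 (leading, φ = -89.9°)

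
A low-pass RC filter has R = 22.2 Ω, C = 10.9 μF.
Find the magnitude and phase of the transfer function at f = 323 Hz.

Step 1 — Angular frequency: ω = 2π·323 = 2029 rad/s.
Step 2 — Transfer function: H(jω) = 1/(1 + jωRC).
Step 3 — Denominator: 1 + jωRC = 1 + j·2029·22.2·1.09e-05 = 1 + j0.4911.
Step 4 — H = 0.8057 - j0.3957.
Step 5 — Magnitude: |H| = 0.8976 (-0.9 dB); phase: φ = -26.2°.

|H| = 0.8976 (-0.9 dB), φ = -26.2°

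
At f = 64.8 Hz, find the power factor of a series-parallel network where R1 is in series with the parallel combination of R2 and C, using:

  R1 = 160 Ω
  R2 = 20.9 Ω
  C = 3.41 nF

Step 1 — Angular frequency: ω = 2π·f = 2π·64.8 = 407.2 rad/s.
Step 2 — Component impedances:
  R1: Z = R = 160 Ω
  R2: Z = R = 20.9 Ω
  C: Z = 1/(jωC) = -j/(ω·C) = 0 - j7.203e+05 Ω
Step 3 — Parallel branch: R2 || C = 1/(1/R2 + 1/C) = 20.9 - j0.0006065 Ω.
Step 4 — Series with R1: Z_total = R1 + (R2 || C) = 180.9 - j0.0006065 Ω = 180.9∠-0.0° Ω.
Step 5 — Power factor: PF = cos(φ) = Re(Z)/|Z| = 180.9/180.9 = 1.
Step 6 — Type: Im(Z) = -0.0006065 ⇒ leading (phase φ = -0.0°).

PF = 1 (leading, φ = -0.0°)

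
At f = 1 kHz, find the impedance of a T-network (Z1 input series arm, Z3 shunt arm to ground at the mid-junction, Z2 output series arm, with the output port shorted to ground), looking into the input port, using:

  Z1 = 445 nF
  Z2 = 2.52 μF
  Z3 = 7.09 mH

Step 1 — Angular frequency: ω = 2π·f = 2π·1000 = 6283 rad/s.
Step 2 — Component impedances:
  Z1: Z = 1/(jωC) = -j/(ω·C) = 0 - j357.7 Ω
  Z2: Z = 1/(jωC) = -j/(ω·C) = 0 - j63.16 Ω
  Z3: Z = jωL = j·6283·0.00709 = 0 + j44.55 Ω
Step 3 — With the output port shorted to ground, the output series arm Z2 runs from the junction to ground; the shunt arm Z3 also runs from the junction to ground. They appear in parallel: Z3 || Z2 = 0 + j151.2 Ω.
Step 4 — Series with input arm Z1: Z_in = Z1 + (Z3 || Z2) = 0 - j206.5 Ω = 206.5∠-90.0° Ω.

Z = 0 - j206.5 Ω = 206.5∠-90.0° Ω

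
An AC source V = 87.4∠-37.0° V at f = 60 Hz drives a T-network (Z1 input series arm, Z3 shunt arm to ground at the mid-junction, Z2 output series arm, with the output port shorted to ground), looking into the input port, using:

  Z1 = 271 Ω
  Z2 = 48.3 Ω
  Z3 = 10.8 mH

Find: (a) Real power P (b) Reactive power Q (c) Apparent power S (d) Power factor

Step 1 — Angular frequency: ω = 2π·f = 2π·60 = 377 rad/s.
Step 2 — Component impedances:
  Z1: Z = R = 271 Ω
  Z2: Z = R = 48.3 Ω
  Z3: Z = jωL = j·377·0.0108 = 0 + j4.072 Ω
Step 3 — With the output port shorted to ground, the output series arm Z2 runs from the junction to ground; the shunt arm Z3 also runs from the junction to ground. They appear in parallel: Z3 || Z2 = 0.3408 + j4.043 Ω.
Step 4 — Series with input arm Z1: Z_in = Z1 + (Z3 || Z2) = 271.3 + j4.043 Ω = 271.4∠0.9° Ω.
Step 5 — Source phasor: V = 87.4∠-37.0° V = 69.8 - j52.6 V.
Step 6 — Current: I = V / Z = 0.2543 - j0.1976 A = 0.3221∠-37.9° A.
Step 7 — Complex power: S = V·I* = 28.15 + j0.4193 VA.
Step 8 — Real power: P = Re(S) = 28.15 W.
Step 9 — Reactive power: Q = Im(S) = 0.4193 VAR.
Step 10 — Apparent power: |S| = 28.15 VA.
Step 11 — Power factor: PF = P/|S| = 0.9999 (lagging).

(a) P = 28.15 W  (b) Q = 0.4193 VAR  (c) S = 28.15 VA  (d) PF = 0.9999 (lagging)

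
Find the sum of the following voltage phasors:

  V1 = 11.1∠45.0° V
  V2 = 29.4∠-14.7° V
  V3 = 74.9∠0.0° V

Step 1 — Convert each phasor to rectangular form:
  V1 = 11.1·(cos(45.0°) + j·sin(45.0°)) = 7.849 + j7.849 V
  V2 = 29.4·(cos(-14.7°) + j·sin(-14.7°)) = 28.44 - j7.46 V
  V3 = 74.9·(cos(0.0°) + j·sin(0.0°)) = 74.9 V
Step 2 — Sum components: V_total = 111.2 + j0.3884 V.
Step 3 — Convert to polar: |V_total| = 111.2 V, ∠V_total = 0.2°.

V_total = 111.2∠0.2° V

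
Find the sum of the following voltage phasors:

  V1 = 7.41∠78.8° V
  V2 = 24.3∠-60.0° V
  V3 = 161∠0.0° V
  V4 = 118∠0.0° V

Step 1 — Convert each phasor to rectangular form:
  V1 = 7.41·(cos(78.8°) + j·sin(78.8°)) = 1.439 + j7.269 V
  V2 = 24.3·(cos(-60.0°) + j·sin(-60.0°)) = 12.15 - j21.04 V
  V3 = 161·(cos(0.0°) + j·sin(0.0°)) = 161 V
  V4 = 118·(cos(0.0°) + j·sin(0.0°)) = 118 V
Step 2 — Sum components: V_total = 292.6 - j13.78 V.
Step 3 — Convert to polar: |V_total| = 292.9 V, ∠V_total = -2.7°.

V_total = 292.9∠-2.7° V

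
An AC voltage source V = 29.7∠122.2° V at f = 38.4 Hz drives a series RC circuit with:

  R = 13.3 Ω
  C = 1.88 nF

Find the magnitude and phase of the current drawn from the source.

Step 1 — Angular frequency: ω = 2π·f = 2π·38.4 = 241.3 rad/s.
Step 2 — Component impedances:
  R: Z = R = 13.3 Ω
  C: Z = 1/(jωC) = -j/(ω·C) = 0 - j2.205e+06 Ω
Step 3 — Series combination: Z_total = R + C = 13.3 - j2.205e+06 Ω = 2.205e+06∠-90.0° Ω.
Step 4 — Source phasor: V = 29.7∠122.2° V = -15.83 + j25.13 V.
Step 5 — Ohm's law: I = V / Z_total = (-15.83 + j25.13) / (13.3 - j2.205e+06) = -1.14e-05 - j7.179e-06 A.
Step 6 — Convert to polar: |I| = 1.347e-05 A, ∠I = -147.8°.

I = 1.347e-05∠-147.8° A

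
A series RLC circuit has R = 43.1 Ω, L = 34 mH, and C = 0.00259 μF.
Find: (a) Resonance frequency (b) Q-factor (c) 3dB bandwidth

Step 1 — Resonance: ω₀ = 1/√(LC) = 1/√(0.034·2.59e-09) = 1.066e+05 rad/s.
Step 2 — f₀ = ω₀/(2π) = 1.696e+04 Hz.
Step 3 — Series Q: Q = ω₀L/R = 1.066e+05·0.034/43.1 = 84.06.
Step 4 — Bandwidth: Δω = ω₀/Q = 1268 rad/s; BW = Δω/(2π) = 201.8 Hz.

(a) f₀ = 1.696e+04 Hz  (b) Q = 84.06  (c) BW = 201.8 Hz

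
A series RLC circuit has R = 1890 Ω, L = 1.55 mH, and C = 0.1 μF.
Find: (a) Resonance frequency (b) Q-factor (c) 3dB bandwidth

Step 1 — Resonance condition Im(Z)=0 gives ω₀ = 1/√(LC).
Step 2 — ω₀ = 1/√(0.00155·1e-07) = 8.032e+04 rad/s.
Step 3 — f₀ = ω₀/(2π) = 1.278e+04 Hz.
Step 4 — Series Q: Q = ω₀L/R = 8.032e+04·0.00155/1890 = 0.06587.
Step 5 — 3dB bandwidth: Δω = ω₀/Q = 1.219e+06 rad/s; BW = Δω/(2π) = 1.941e+05 Hz.

(a) f₀ = 1.278e+04 Hz  (b) Q = 0.06587  (c) BW = 1.941e+05 Hz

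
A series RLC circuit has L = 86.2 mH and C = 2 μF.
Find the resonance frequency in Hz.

Step 1 — Resonance condition Im(Z)=0 gives ω₀ = 1/√(LC).
Step 2 — ω₀ = 1/√(0.0862·2e-06) = 2408 rad/s.
Step 3 — f₀ = ω₀/(2π) = 383.3 Hz.

f₀ = 383.3 Hz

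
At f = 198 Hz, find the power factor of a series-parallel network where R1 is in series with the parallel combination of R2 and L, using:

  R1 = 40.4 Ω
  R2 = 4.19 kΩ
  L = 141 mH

Step 1 — Angular frequency: ω = 2π·f = 2π·198 = 1244 rad/s.
Step 2 — Component impedances:
  R1: Z = R = 40.4 Ω
  R2: Z = R = 4190 Ω
  L: Z = jωL = j·1244·0.141 = 0 + j175.4 Ω
Step 3 — Parallel branch: R2 || L = 1/(1/R2 + 1/L) = 7.331 + j175.1 Ω.
Step 4 — Series with R1: Z_total = R1 + (R2 || L) = 47.73 + j175.1 Ω = 181.5∠74.8° Ω.
Step 5 — Power factor: PF = cos(φ) = Re(Z)/|Z| = 47.73/181.5 = 0.263.
Step 6 — Type: Im(Z) = 175.1 ⇒ lagging (phase φ = 74.8°).

PF = 0.263 (lagging, φ = 74.8°)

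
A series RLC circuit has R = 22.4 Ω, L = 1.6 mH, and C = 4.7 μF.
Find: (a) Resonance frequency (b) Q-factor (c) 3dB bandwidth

Step 1 — Resonance condition Im(Z)=0 gives ω₀ = 1/√(LC).
Step 2 — ω₀ = 1/√(0.0016·4.7e-06) = 1.153e+04 rad/s.
Step 3 — f₀ = ω₀/(2π) = 1835 Hz.
Step 4 — Series Q: Q = ω₀L/R = 1.153e+04·0.0016/22.4 = 0.8237.
Step 5 — 3dB bandwidth: Δω = ω₀/Q = 1.4e+04 rad/s; BW = Δω/(2π) = 2228 Hz.

(a) f₀ = 1835 Hz  (b) Q = 0.8237  (c) BW = 2228 Hz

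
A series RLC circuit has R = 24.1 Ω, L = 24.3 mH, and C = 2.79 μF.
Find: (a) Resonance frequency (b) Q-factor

Step 1 — Resonance condition Im(Z)=0 gives ω₀ = 1/√(LC).
Step 2 — ω₀ = 1/√(0.0243·2.79e-06) = 3841 rad/s.
Step 3 — f₀ = ω₀/(2π) = 611.2 Hz.
Step 4 — Series Q: Q = ω₀L/R = 3841·0.0243/24.1 = 3.872.

(a) f₀ = 611.2 Hz  (b) Q = 3.872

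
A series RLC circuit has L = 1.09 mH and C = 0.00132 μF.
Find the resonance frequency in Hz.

Step 1 — Resonance condition Im(Z)=0 gives ω₀ = 1/√(LC).
Step 2 — ω₀ = 1/√(0.00109·1.32e-09) = 8.337e+05 rad/s.
Step 3 — f₀ = ω₀/(2π) = 1.327e+05 Hz.

f₀ = 1.327e+05 Hz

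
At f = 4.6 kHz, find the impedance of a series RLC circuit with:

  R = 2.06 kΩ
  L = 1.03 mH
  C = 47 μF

Step 1 — Angular frequency: ω = 2π·f = 2π·4600 = 2.89e+04 rad/s.
Step 2 — Component impedances:
  R: Z = R = 2060 Ω
  L: Z = jωL = j·2.89e+04·0.00103 = 0 + j29.77 Ω
  C: Z = 1/(jωC) = -j/(ω·C) = 0 - j0.7361 Ω
Step 3 — Series combination: Z_total = R + L + C = 2060 + j29.03 Ω = 2060∠0.8° Ω.

Z = 2060 + j29.03 Ω = 2060∠0.8° Ω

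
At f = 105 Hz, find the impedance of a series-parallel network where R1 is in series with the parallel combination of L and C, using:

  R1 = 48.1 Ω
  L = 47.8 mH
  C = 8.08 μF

Step 1 — Angular frequency: ω = 2π·f = 2π·105 = 659.7 rad/s.
Step 2 — Component impedances:
  R1: Z = R = 48.1 Ω
  L: Z = jωL = j·659.7·0.0478 = 0 + j31.54 Ω
  C: Z = 1/(jωC) = -j/(ω·C) = 0 - j187.6 Ω
Step 3 — Parallel branch: L || C = 1/(1/L + 1/C) = 0 + j37.91 Ω.
Step 4 — Series with R1: Z_total = R1 + (L || C) = 48.1 + j37.91 Ω = 61.24∠38.2° Ω.

Z = 48.1 + j37.91 Ω = 61.24∠38.2° Ω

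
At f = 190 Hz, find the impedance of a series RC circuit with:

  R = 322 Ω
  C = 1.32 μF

Step 1 — Angular frequency: ω = 2π·f = 2π·190 = 1194 rad/s.
Step 2 — Component impedances:
  R: Z = R = 322 Ω
  C: Z = 1/(jωC) = -j/(ω·C) = 0 - j634.6 Ω
Step 3 — Series combination: Z_total = R + C = 322 - j634.6 Ω = 711.6∠-63.1° Ω.

Z = 322 - j634.6 Ω = 711.6∠-63.1° Ω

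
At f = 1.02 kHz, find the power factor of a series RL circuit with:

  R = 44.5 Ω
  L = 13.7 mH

Step 1 — Angular frequency: ω = 2π·f = 2π·1020 = 6409 rad/s.
Step 2 — Component impedances:
  R: Z = R = 44.5 Ω
  L: Z = jωL = j·6409·0.0137 = 0 + j87.8 Ω
Step 3 — Series combination: Z_total = R + L = 44.5 + j87.8 Ω = 98.43∠63.1° Ω.
Step 4 — Power factor: PF = cos(φ) = Re(Z)/|Z| = 44.5/98.43 = 0.4521.
Step 5 — Type: Im(Z) = 87.8 ⇒ lagging (phase φ = 63.1°).

PF = 0.4521 (lagging, φ = 63.1°)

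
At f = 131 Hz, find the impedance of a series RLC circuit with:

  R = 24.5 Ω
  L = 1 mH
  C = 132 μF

Step 1 — Angular frequency: ω = 2π·f = 2π·131 = 823.1 rad/s.
Step 2 — Component impedances:
  R: Z = R = 24.5 Ω
  L: Z = jωL = j·823.1·0.001 = 0 + j0.8231 Ω
  C: Z = 1/(jωC) = -j/(ω·C) = 0 - j9.204 Ω
Step 3 — Series combination: Z_total = R + L + C = 24.5 - j8.381 Ω = 25.89∠-18.9° Ω.

Z = 24.5 - j8.381 Ω = 25.89∠-18.9° Ω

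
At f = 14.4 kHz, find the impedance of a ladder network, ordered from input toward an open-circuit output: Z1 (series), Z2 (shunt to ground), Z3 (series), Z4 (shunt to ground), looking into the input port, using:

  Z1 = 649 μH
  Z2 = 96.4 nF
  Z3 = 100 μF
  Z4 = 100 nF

Step 1 — Angular frequency: ω = 2π·f = 2π·1.44e+04 = 9.048e+04 rad/s.
Step 2 — Component impedances:
  Z1: Z = jωL = j·9.048e+04·0.000649 = 0 + j58.72 Ω
  Z2: Z = 1/(jωC) = -j/(ω·C) = 0 - j114.7 Ω
  Z3: Z = 1/(jωC) = -j/(ω·C) = 0 - j0.1105 Ω
  Z4: Z = 1/(jωC) = -j/(ω·C) = 0 - j110.5 Ω
Step 3 — Ladder network (open output): work backward from the far end, alternating series and parallel combinations. Z_in = 0 + j2.416 Ω = 2.416∠90.0° Ω.

Z = 0 + j2.416 Ω = 2.416∠90.0° Ω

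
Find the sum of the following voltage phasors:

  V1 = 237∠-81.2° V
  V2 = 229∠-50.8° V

Step 1 — Convert each phasor to rectangular form:
  V1 = 237·(cos(-81.2°) + j·sin(-81.2°)) = 36.26 - j234.2 V
  V2 = 229·(cos(-50.8°) + j·sin(-50.8°)) = 144.7 - j177.5 V
Step 2 — Sum components: V_total = 181 - j411.7 V.
Step 3 — Convert to polar: |V_total| = 449.7 V, ∠V_total = -66.3°.

V_total = 449.7∠-66.3° V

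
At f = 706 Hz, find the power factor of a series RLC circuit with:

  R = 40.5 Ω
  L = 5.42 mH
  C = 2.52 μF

Step 1 — Angular frequency: ω = 2π·f = 2π·706 = 4436 rad/s.
Step 2 — Component impedances:
  R: Z = R = 40.5 Ω
  L: Z = jωL = j·4436·0.00542 = 0 + j24.04 Ω
  C: Z = 1/(jωC) = -j/(ω·C) = 0 - j89.46 Ω
Step 3 — Series combination: Z_total = R + L + C = 40.5 - j65.41 Ω = 76.94∠-58.2° Ω.
Step 4 — Power factor: PF = cos(φ) = Re(Z)/|Z| = 40.5/76.94 = 0.5264.
Step 5 — Type: Im(Z) = -65.41 ⇒ leading (phase φ = -58.2°).

PF = 0.5264 (leading, φ = -58.2°)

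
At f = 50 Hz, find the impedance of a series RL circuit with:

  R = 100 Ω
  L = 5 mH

Step 1 — Angular frequency: ω = 2π·f = 2π·50 = 314.2 rad/s.
Step 2 — Component impedances:
  R: Z = R = 100 Ω
  L: Z = jωL = j·314.2·0.005 = 0 + j1.571 Ω
Step 3 — Series combination: Z_total = R + L = 100 + j1.571 Ω = 100∠0.9° Ω.

Z = 100 + j1.571 Ω = 100∠0.9° Ω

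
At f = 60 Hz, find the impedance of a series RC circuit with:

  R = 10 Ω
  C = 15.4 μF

Step 1 — Angular frequency: ω = 2π·f = 2π·60 = 377 rad/s.
Step 2 — Component impedances:
  R: Z = R = 10 Ω
  C: Z = 1/(jωC) = -j/(ω·C) = 0 - j172.2 Ω
Step 3 — Series combination: Z_total = R + C = 10 - j172.2 Ω = 172.5∠-86.7° Ω.

Z = 10 - j172.2 Ω = 172.5∠-86.7° Ω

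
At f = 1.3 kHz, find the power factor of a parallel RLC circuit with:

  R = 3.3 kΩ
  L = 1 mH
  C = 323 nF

Step 1 — Angular frequency: ω = 2π·f = 2π·1300 = 8168 rad/s.
Step 2 — Component impedances:
  R: Z = R = 3300 Ω
  L: Z = jωL = j·8168·0.001 = 0 + j8.168 Ω
  C: Z = 1/(jωC) = -j/(ω·C) = 0 - j379 Ω
Step 3 — Parallel combination: 1/Z_total = 1/R + 1/L + 1/C; Z_total = 0.02112 + j8.348 Ω = 8.348∠89.9° Ω.
Step 4 — Power factor: PF = cos(φ) = Re(Z)/|Z| = 0.02112/8.348 = 0.00253.
Step 5 — Type: Im(Z) = 8.348 ⇒ lagging (phase φ = 89.9°).

PF = 0.00253 (lagging, φ = 89.9°)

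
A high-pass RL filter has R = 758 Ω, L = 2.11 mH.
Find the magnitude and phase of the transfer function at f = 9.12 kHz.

Step 1 — Angular frequency: ω = 2π·9120 = 5.73e+04 rad/s.
Step 2 — Transfer function: H(jω) = jωL/(R + jωL).
Step 3 — Numerator jωL = j·120.9; denominator R + jωL = 758 + j120.9.
Step 4 — H = 0.02481 + j0.1556.
Step 5 — Magnitude: |H| = 0.1575 (-16.1 dB); phase: φ = 80.9°.

|H| = 0.1575 (-16.1 dB), φ = 80.9°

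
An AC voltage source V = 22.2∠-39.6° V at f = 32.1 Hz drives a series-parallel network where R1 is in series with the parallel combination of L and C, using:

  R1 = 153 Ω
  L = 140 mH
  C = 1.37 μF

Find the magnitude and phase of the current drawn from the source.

Step 1 — Angular frequency: ω = 2π·f = 2π·32.1 = 201.7 rad/s.
Step 2 — Component impedances:
  R1: Z = R = 153 Ω
  L: Z = jωL = j·201.7·0.14 = 0 + j28.24 Ω
  C: Z = 1/(jωC) = -j/(ω·C) = 0 - j3619 Ω
Step 3 — Parallel branch: L || C = 1/(1/L + 1/C) = 0 + j28.46 Ω.
Step 4 — Series with R1: Z_total = R1 + (L || C) = 153 + j28.46 Ω = 155.6∠10.5° Ω.
Step 5 — Source phasor: V = 22.2∠-39.6° V = 17.11 - j14.15 V.
Step 6 — Ohm's law: I = V / Z_total = (17.11 - j14.15) / (153 + j28.46) = 0.09143 - j0.1095 A.
Step 7 — Convert to polar: |I| = 0.1427 A, ∠I = -50.1°.

I = 0.1427∠-50.1° A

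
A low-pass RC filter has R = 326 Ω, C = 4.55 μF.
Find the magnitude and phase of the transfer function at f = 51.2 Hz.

Step 1 — Angular frequency: ω = 2π·51.2 = 321.7 rad/s.
Step 2 — Transfer function: H(jω) = 1/(1 + jωRC).
Step 3 — Denominator: 1 + jωRC = 1 + j·321.7·326·4.55e-06 = 1 + j0.4772.
Step 4 — H = 0.8145 - j0.3887.
Step 5 — Magnitude: |H| = 0.9025 (-0.9 dB); phase: φ = -25.5°.

|H| = 0.9025 (-0.9 dB), φ = -25.5°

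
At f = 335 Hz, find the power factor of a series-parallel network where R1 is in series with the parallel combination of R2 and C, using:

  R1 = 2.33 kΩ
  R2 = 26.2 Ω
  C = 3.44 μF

Step 1 — Angular frequency: ω = 2π·f = 2π·335 = 2105 rad/s.
Step 2 — Component impedances:
  R1: Z = R = 2330 Ω
  R2: Z = R = 26.2 Ω
  C: Z = 1/(jωC) = -j/(ω·C) = 0 - j138.1 Ω
Step 3 — Parallel branch: R2 || C = 1/(1/R2 + 1/C) = 25.29 - j4.798 Ω.
Step 4 — Series with R1: Z_total = R1 + (R2 || C) = 2355 - j4.798 Ω = 2355∠-0.1° Ω.
Step 5 — Power factor: PF = cos(φ) = Re(Z)/|Z| = 2355/2355 = 1.
Step 6 — Type: Im(Z) = -4.798 ⇒ leading (phase φ = -0.1°).

PF = 1 (leading, φ = -0.1°)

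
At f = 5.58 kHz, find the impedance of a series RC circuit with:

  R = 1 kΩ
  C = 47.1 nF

Step 1 — Angular frequency: ω = 2π·f = 2π·5580 = 3.506e+04 rad/s.
Step 2 — Component impedances:
  R: Z = R = 1000 Ω
  C: Z = 1/(jωC) = -j/(ω·C) = 0 - j605.6 Ω
Step 3 — Series combination: Z_total = R + C = 1000 - j605.6 Ω = 1169∠-31.2° Ω.

Z = 1000 - j605.6 Ω = 1169∠-31.2° Ω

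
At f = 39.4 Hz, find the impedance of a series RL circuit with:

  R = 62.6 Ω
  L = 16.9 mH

Step 1 — Angular frequency: ω = 2π·f = 2π·39.4 = 247.6 rad/s.
Step 2 — Component impedances:
  R: Z = R = 62.6 Ω
  L: Z = jωL = j·247.6·0.0169 = 0 + j4.184 Ω
Step 3 — Series combination: Z_total = R + L = 62.6 + j4.184 Ω = 62.74∠3.8° Ω.

Z = 62.6 + j4.184 Ω = 62.74∠3.8° Ω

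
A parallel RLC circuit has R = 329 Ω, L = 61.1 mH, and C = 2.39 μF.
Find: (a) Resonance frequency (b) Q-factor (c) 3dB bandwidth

Step 1 — Resonance: ω₀ = 1/√(LC) = 1/√(0.0611·2.39e-06) = 2617 rad/s.
Step 2 — f₀ = ω₀/(2π) = 416.5 Hz.
Step 3 — Parallel Q: Q = R/(ω₀L) = 329/(2617·0.0611) = 2.058.
Step 4 — Bandwidth: Δω = ω₀/Q = 1272 rad/s; BW = Δω/(2π) = 202.4 Hz.

(a) f₀ = 416.5 Hz  (b) Q = 2.058  (c) BW = 202.4 Hz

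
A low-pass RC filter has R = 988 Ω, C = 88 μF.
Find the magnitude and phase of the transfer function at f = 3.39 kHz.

Step 1 — Angular frequency: ω = 2π·3390 = 2.13e+04 rad/s.
Step 2 — Transfer function: H(jω) = 1/(1 + jωRC).
Step 3 — Denominator: 1 + jωRC = 1 + j·2.13e+04·988·8.8e-05 = 1 + j1852.
Step 4 — H = 2.916e-07 - j0.00054.
Step 5 — Magnitude: |H| = 0.00054 (-65.4 dB); phase: φ = -90.0°.

|H| = 0.00054 (-65.4 dB), φ = -90.0°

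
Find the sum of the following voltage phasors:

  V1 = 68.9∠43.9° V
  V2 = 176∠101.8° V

Step 1 — Convert each phasor to rectangular form:
  V1 = 68.9·(cos(43.9°) + j·sin(43.9°)) = 49.65 + j47.78 V
  V2 = 176·(cos(101.8°) + j·sin(101.8°)) = -35.99 + j172.3 V
Step 2 — Sum components: V_total = 13.65 + j220.1 V.
Step 3 — Convert to polar: |V_total| = 220.5 V, ∠V_total = 86.4°.

V_total = 220.5∠86.4° V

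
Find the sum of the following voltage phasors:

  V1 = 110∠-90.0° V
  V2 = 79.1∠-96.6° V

Step 1 — Convert each phasor to rectangular form:
  V1 = 110·(cos(-90.0°) + j·sin(-90.0°)) = 0 - j110 V
  V2 = 79.1·(cos(-96.6°) + j·sin(-96.6°)) = -9.092 - j78.58 V
Step 2 — Sum components: V_total = -9.092 - j188.6 V.
Step 3 — Convert to polar: |V_total| = 188.8 V, ∠V_total = -92.8°.

V_total = 188.8∠-92.8° V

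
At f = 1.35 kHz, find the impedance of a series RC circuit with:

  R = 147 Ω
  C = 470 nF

Step 1 — Angular frequency: ω = 2π·f = 2π·1350 = 8482 rad/s.
Step 2 — Component impedances:
  R: Z = R = 147 Ω
  C: Z = 1/(jωC) = -j/(ω·C) = 0 - j250.8 Ω
Step 3 — Series combination: Z_total = R + C = 147 - j250.8 Ω = 290.7∠-59.6° Ω.

Z = 147 - j250.8 Ω = 290.7∠-59.6° Ω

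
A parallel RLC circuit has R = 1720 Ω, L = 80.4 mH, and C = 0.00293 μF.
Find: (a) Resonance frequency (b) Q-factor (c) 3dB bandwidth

Step 1 — Resonance: ω₀ = 1/√(LC) = 1/√(0.0804·2.93e-09) = 6.515e+04 rad/s.
Step 2 — f₀ = ω₀/(2π) = 1.037e+04 Hz.
Step 3 — Parallel Q: Q = R/(ω₀L) = 1720/(6.515e+04·0.0804) = 0.3283.
Step 4 — Bandwidth: Δω = ω₀/Q = 1.984e+05 rad/s; BW = Δω/(2π) = 3.158e+04 Hz.

(a) f₀ = 1.037e+04 Hz  (b) Q = 0.3283  (c) BW = 3.158e+04 Hz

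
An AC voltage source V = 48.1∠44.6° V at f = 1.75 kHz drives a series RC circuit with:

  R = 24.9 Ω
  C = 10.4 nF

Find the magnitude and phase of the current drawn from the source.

Step 1 — Angular frequency: ω = 2π·f = 2π·1750 = 1.1e+04 rad/s.
Step 2 — Component impedances:
  R: Z = R = 24.9 Ω
  C: Z = 1/(jωC) = -j/(ω·C) = 0 - j8745 Ω
Step 3 — Series combination: Z_total = R + C = 24.9 - j8745 Ω = 8745∠-89.8° Ω.
Step 4 — Source phasor: V = 48.1∠44.6° V = 34.25 + j33.77 V.
Step 5 — Ohm's law: I = V / Z_total = (34.25 + j33.77) / (24.9 - j8745) = -0.003851 + j0.003927 A.
Step 6 — Convert to polar: |I| = 0.0055 A, ∠I = 134.4°.

I = 0.0055∠134.4° A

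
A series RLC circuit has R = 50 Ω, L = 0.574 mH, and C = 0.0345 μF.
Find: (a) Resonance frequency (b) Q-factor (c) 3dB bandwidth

Step 1 — Resonance: ω₀ = 1/√(LC) = 1/√(0.000574·3.45e-08) = 2.247e+05 rad/s.
Step 2 — f₀ = ω₀/(2π) = 3.576e+04 Hz.
Step 3 — Series Q: Q = ω₀L/R = 2.247e+05·0.000574/50 = 2.58.
Step 4 — Bandwidth: Δω = ω₀/Q = 8.711e+04 rad/s; BW = Δω/(2π) = 1.386e+04 Hz.

(a) f₀ = 3.576e+04 Hz  (b) Q = 2.58  (c) BW = 1.386e+04 Hz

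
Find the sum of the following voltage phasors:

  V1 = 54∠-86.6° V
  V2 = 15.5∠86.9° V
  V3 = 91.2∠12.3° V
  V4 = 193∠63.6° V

Step 1 — Convert each phasor to rectangular form:
  V1 = 54·(cos(-86.6°) + j·sin(-86.6°)) = 3.203 - j53.9 V
  V2 = 15.5·(cos(86.9°) + j·sin(86.9°)) = 0.8382 + j15.48 V
  V3 = 91.2·(cos(12.3°) + j·sin(12.3°)) = 89.11 + j19.43 V
  V4 = 193·(cos(63.6°) + j·sin(63.6°)) = 85.81 + j172.9 V
Step 2 — Sum components: V_total = 179 + j153.9 V.
Step 3 — Convert to polar: |V_total| = 236 V, ∠V_total = 40.7°.

V_total = 236∠40.7° V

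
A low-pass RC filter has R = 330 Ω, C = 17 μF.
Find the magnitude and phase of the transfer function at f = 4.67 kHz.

Step 1 — Angular frequency: ω = 2π·4670 = 2.934e+04 rad/s.
Step 2 — Transfer function: H(jω) = 1/(1 + jωRC).
Step 3 — Denominator: 1 + jωRC = 1 + j·2.934e+04·330·1.7e-05 = 1 + j164.6.
Step 4 — H = 3.69e-05 - j0.006075.
Step 5 — Magnitude: |H| = 0.006075 (-44.3 dB); phase: φ = -89.7°.

|H| = 0.006075 (-44.3 dB), φ = -89.7°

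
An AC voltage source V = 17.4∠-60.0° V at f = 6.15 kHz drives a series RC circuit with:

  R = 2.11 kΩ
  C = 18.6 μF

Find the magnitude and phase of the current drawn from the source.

Step 1 — Angular frequency: ω = 2π·f = 2π·6150 = 3.864e+04 rad/s.
Step 2 — Component impedances:
  R: Z = R = 2110 Ω
  C: Z = 1/(jωC) = -j/(ω·C) = 0 - j1.391 Ω
Step 3 — Series combination: Z_total = R + C = 2110 - j1.391 Ω = 2110∠-0.0° Ω.
Step 4 — Source phasor: V = 17.4∠-60.0° V = 8.7 - j15.07 V.
Step 5 — Ohm's law: I = V / Z_total = (8.7 - j15.07) / (2110 - j1.391) = 0.004128 - j0.007139 A.
Step 6 — Convert to polar: |I| = 0.008246 A, ∠I = -60.0°.

I = 0.008246∠-60.0° A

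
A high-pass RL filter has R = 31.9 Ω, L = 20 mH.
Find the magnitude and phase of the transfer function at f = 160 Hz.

Step 1 — Angular frequency: ω = 2π·160 = 1005 rad/s.
Step 2 — Transfer function: H(jω) = jωL/(R + jωL).
Step 3 — Numerator jωL = j·20.11; denominator R + jωL = 31.9 + j20.11.
Step 4 — H = 0.2843 + j0.4511.
Step 5 — Magnitude: |H| = 0.5332 (-5.5 dB); phase: φ = 57.8°.

|H| = 0.5332 (-5.5 dB), φ = 57.8°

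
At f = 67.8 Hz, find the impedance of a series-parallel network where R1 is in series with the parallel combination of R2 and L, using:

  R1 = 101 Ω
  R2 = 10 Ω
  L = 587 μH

Step 1 — Angular frequency: ω = 2π·f = 2π·67.8 = 426 rad/s.
Step 2 — Component impedances:
  R1: Z = R = 101 Ω
  R2: Z = R = 10 Ω
  L: Z = jωL = j·426·0.000587 = 0 + j0.2501 Ω
Step 3 — Parallel branch: R2 || L = 1/(1/R2 + 1/L) = 0.006249 + j0.2499 Ω.
Step 4 — Series with R1: Z_total = R1 + (R2 || L) = 101 + j0.2499 Ω = 101∠0.1° Ω.

Z = 101 + j0.2499 Ω = 101∠0.1° Ω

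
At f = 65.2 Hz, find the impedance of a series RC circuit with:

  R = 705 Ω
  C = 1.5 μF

Step 1 — Angular frequency: ω = 2π·f = 2π·65.2 = 409.7 rad/s.
Step 2 — Component impedances:
  R: Z = R = 705 Ω
  C: Z = 1/(jωC) = -j/(ω·C) = 0 - j1627 Ω
Step 3 — Series combination: Z_total = R + C = 705 - j1627 Ω = 1773∠-66.6° Ω.

Z = 705 - j1627 Ω = 1773∠-66.6° Ω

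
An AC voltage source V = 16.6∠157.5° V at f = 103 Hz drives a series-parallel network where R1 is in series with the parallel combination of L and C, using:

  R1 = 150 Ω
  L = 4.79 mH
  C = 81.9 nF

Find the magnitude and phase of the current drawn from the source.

Step 1 — Angular frequency: ω = 2π·f = 2π·103 = 647.2 rad/s.
Step 2 — Component impedances:
  R1: Z = R = 150 Ω
  L: Z = jωL = j·647.2·0.00479 = 0 + j3.1 Ω
  C: Z = 1/(jωC) = -j/(ω·C) = 0 - j1.887e+04 Ω
Step 3 — Parallel branch: L || C = 1/(1/L + 1/C) = 0 + j3.1 Ω.
Step 4 — Series with R1: Z_total = R1 + (L || C) = 150 + j3.1 Ω = 150∠1.2° Ω.
Step 5 — Source phasor: V = 16.6∠157.5° V = -15.34 + j6.353 V.
Step 6 — Ohm's law: I = V / Z_total = (-15.34 + j6.353) / (150 + j3.1) = -0.1013 + j0.04444 A.
Step 7 — Convert to polar: |I| = 0.1106 A, ∠I = 156.3°.

I = 0.1106∠156.3° A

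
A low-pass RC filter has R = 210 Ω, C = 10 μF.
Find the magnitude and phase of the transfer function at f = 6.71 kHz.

Step 1 — Angular frequency: ω = 2π·6710 = 4.216e+04 rad/s.
Step 2 — Transfer function: H(jω) = 1/(1 + jωRC).
Step 3 — Denominator: 1 + jωRC = 1 + j·4.216e+04·210·1e-05 = 1 + j88.54.
Step 4 — H = 0.0001276 - j0.01129.
Step 5 — Magnitude: |H| = 0.01129 (-38.9 dB); phase: φ = -89.4°.

|H| = 0.01129 (-38.9 dB), φ = -89.4°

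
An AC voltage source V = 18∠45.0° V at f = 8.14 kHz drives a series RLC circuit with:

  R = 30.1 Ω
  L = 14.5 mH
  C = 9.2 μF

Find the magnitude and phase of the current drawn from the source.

Step 1 — Angular frequency: ω = 2π·f = 2π·8140 = 5.115e+04 rad/s.
Step 2 — Component impedances:
  R: Z = R = 30.1 Ω
  L: Z = jωL = j·5.115e+04·0.0145 = 0 + j741.6 Ω
  C: Z = 1/(jωC) = -j/(ω·C) = 0 - j2.125 Ω
Step 3 — Series combination: Z_total = R + L + C = 30.1 + j739.5 Ω = 740.1∠87.7° Ω.
Step 4 — Source phasor: V = 18∠45.0° V = 12.73 + j12.73 V.
Step 5 — Ohm's law: I = V / Z_total = (12.73 + j12.73) / (30.1 + j739.5) = 0.01788 - j0.01648 A.
Step 6 — Convert to polar: |I| = 0.02432 A, ∠I = -42.7°.

I = 0.02432∠-42.7° A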